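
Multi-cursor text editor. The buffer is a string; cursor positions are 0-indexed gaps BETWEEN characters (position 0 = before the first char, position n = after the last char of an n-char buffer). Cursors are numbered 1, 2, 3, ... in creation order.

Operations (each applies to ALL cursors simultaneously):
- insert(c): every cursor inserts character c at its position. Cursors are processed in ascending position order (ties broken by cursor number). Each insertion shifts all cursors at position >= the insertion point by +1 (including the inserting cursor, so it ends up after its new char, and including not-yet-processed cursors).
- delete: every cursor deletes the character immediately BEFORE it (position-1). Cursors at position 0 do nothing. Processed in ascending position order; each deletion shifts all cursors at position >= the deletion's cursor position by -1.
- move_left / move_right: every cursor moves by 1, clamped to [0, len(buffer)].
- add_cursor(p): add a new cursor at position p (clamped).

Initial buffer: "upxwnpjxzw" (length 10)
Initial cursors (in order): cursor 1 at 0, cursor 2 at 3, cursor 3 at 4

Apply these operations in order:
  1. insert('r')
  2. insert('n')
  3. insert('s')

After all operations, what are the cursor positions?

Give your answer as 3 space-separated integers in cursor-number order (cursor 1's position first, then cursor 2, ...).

Answer: 3 9 13

Derivation:
After op 1 (insert('r')): buffer="rupxrwrnpjxzw" (len 13), cursors c1@1 c2@5 c3@7, authorship 1...2.3......
After op 2 (insert('n')): buffer="rnupxrnwrnnpjxzw" (len 16), cursors c1@2 c2@7 c3@10, authorship 11...22.33......
After op 3 (insert('s')): buffer="rnsupxrnswrnsnpjxzw" (len 19), cursors c1@3 c2@9 c3@13, authorship 111...222.333......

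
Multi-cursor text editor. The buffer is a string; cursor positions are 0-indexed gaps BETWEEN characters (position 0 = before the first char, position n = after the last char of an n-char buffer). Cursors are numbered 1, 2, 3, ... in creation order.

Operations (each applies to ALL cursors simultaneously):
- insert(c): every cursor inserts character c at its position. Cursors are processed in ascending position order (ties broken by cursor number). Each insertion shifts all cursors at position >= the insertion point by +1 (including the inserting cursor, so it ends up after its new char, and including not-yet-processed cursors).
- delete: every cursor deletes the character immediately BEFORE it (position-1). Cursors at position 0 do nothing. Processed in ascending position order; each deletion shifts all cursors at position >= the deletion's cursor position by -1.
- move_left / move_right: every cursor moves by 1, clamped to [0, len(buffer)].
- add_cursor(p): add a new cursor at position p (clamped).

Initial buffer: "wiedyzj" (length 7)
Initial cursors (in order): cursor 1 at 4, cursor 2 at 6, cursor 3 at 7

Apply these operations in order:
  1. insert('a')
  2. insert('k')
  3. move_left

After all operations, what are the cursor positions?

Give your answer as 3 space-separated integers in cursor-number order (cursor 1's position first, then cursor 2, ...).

Answer: 5 9 12

Derivation:
After op 1 (insert('a')): buffer="wiedayzaja" (len 10), cursors c1@5 c2@8 c3@10, authorship ....1..2.3
After op 2 (insert('k')): buffer="wiedakyzakjak" (len 13), cursors c1@6 c2@10 c3@13, authorship ....11..22.33
After op 3 (move_left): buffer="wiedakyzakjak" (len 13), cursors c1@5 c2@9 c3@12, authorship ....11..22.33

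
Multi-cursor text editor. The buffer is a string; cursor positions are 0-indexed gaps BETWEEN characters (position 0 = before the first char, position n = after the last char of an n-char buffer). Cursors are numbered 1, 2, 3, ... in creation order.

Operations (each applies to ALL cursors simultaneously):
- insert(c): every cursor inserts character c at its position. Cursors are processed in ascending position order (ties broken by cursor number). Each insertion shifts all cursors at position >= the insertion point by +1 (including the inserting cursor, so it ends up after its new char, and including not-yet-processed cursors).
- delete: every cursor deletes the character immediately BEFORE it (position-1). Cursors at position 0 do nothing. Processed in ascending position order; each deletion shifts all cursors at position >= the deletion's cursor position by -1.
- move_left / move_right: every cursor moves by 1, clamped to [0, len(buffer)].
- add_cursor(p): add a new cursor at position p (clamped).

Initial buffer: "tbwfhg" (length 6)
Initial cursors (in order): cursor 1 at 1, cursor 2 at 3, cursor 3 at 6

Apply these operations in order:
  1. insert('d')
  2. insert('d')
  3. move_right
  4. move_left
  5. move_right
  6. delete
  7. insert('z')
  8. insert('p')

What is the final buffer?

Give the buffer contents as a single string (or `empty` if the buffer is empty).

After op 1 (insert('d')): buffer="tdbwdfhgd" (len 9), cursors c1@2 c2@5 c3@9, authorship .1..2...3
After op 2 (insert('d')): buffer="tddbwddfhgdd" (len 12), cursors c1@3 c2@7 c3@12, authorship .11..22...33
After op 3 (move_right): buffer="tddbwddfhgdd" (len 12), cursors c1@4 c2@8 c3@12, authorship .11..22...33
After op 4 (move_left): buffer="tddbwddfhgdd" (len 12), cursors c1@3 c2@7 c3@11, authorship .11..22...33
After op 5 (move_right): buffer="tddbwddfhgdd" (len 12), cursors c1@4 c2@8 c3@12, authorship .11..22...33
After op 6 (delete): buffer="tddwddhgd" (len 9), cursors c1@3 c2@6 c3@9, authorship .11.22..3
After op 7 (insert('z')): buffer="tddzwddzhgdz" (len 12), cursors c1@4 c2@8 c3@12, authorship .111.222..33
After op 8 (insert('p')): buffer="tddzpwddzphgdzp" (len 15), cursors c1@5 c2@10 c3@15, authorship .1111.2222..333

Answer: tddzpwddzphgdzp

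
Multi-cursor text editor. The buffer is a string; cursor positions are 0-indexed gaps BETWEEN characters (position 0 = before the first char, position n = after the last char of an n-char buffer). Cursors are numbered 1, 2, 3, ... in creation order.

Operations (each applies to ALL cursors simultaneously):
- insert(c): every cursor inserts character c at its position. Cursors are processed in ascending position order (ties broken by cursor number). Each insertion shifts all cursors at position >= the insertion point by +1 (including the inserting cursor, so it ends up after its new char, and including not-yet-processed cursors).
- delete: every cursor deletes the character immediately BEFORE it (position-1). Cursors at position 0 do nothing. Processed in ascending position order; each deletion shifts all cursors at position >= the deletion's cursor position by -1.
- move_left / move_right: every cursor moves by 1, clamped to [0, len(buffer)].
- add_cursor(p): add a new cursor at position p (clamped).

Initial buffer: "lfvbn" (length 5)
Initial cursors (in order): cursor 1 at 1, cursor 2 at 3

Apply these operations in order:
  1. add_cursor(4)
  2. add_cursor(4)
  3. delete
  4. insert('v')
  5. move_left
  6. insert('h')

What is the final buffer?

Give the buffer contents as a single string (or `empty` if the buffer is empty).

After op 1 (add_cursor(4)): buffer="lfvbn" (len 5), cursors c1@1 c2@3 c3@4, authorship .....
After op 2 (add_cursor(4)): buffer="lfvbn" (len 5), cursors c1@1 c2@3 c3@4 c4@4, authorship .....
After op 3 (delete): buffer="n" (len 1), cursors c1@0 c2@0 c3@0 c4@0, authorship .
After op 4 (insert('v')): buffer="vvvvn" (len 5), cursors c1@4 c2@4 c3@4 c4@4, authorship 1234.
After op 5 (move_left): buffer="vvvvn" (len 5), cursors c1@3 c2@3 c3@3 c4@3, authorship 1234.
After op 6 (insert('h')): buffer="vvvhhhhvn" (len 9), cursors c1@7 c2@7 c3@7 c4@7, authorship 12312344.

Answer: vvvhhhhvn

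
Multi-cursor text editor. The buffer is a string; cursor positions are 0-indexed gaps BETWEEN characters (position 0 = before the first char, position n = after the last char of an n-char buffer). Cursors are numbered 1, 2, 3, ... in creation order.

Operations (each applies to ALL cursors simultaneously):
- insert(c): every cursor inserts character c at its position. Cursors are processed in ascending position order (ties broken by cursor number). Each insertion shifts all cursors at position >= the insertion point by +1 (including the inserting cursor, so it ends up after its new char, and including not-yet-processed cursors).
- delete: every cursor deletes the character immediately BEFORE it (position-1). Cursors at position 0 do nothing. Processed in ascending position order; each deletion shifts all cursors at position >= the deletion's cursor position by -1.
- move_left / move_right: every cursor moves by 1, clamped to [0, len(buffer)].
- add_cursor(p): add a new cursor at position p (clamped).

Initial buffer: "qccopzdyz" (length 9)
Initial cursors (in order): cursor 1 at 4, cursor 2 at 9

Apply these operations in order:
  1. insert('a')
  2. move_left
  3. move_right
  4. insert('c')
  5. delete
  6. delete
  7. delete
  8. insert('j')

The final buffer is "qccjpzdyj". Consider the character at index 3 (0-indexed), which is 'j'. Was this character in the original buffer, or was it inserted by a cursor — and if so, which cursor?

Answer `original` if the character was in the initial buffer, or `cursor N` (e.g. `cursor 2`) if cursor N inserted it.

Answer: cursor 1

Derivation:
After op 1 (insert('a')): buffer="qccoapzdyza" (len 11), cursors c1@5 c2@11, authorship ....1.....2
After op 2 (move_left): buffer="qccoapzdyza" (len 11), cursors c1@4 c2@10, authorship ....1.....2
After op 3 (move_right): buffer="qccoapzdyza" (len 11), cursors c1@5 c2@11, authorship ....1.....2
After op 4 (insert('c')): buffer="qccoacpzdyzac" (len 13), cursors c1@6 c2@13, authorship ....11.....22
After op 5 (delete): buffer="qccoapzdyza" (len 11), cursors c1@5 c2@11, authorship ....1.....2
After op 6 (delete): buffer="qccopzdyz" (len 9), cursors c1@4 c2@9, authorship .........
After op 7 (delete): buffer="qccpzdy" (len 7), cursors c1@3 c2@7, authorship .......
After op 8 (insert('j')): buffer="qccjpzdyj" (len 9), cursors c1@4 c2@9, authorship ...1....2
Authorship (.=original, N=cursor N): . . . 1 . . . . 2
Index 3: author = 1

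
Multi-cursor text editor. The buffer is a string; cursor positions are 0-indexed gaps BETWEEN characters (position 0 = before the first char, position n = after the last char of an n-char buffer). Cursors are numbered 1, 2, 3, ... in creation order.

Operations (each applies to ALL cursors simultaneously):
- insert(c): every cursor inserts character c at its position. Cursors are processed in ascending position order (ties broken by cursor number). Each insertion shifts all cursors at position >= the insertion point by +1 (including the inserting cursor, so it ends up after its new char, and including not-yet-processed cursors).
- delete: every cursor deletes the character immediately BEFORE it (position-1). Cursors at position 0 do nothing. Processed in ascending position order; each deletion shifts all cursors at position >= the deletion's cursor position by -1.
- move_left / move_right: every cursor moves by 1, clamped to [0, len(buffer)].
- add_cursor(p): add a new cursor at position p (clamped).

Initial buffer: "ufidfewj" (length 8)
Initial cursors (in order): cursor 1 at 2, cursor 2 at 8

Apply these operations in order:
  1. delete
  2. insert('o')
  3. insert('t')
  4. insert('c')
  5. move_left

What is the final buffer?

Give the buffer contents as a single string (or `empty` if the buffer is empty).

Answer: uotcidfewotc

Derivation:
After op 1 (delete): buffer="uidfew" (len 6), cursors c1@1 c2@6, authorship ......
After op 2 (insert('o')): buffer="uoidfewo" (len 8), cursors c1@2 c2@8, authorship .1.....2
After op 3 (insert('t')): buffer="uotidfewot" (len 10), cursors c1@3 c2@10, authorship .11.....22
After op 4 (insert('c')): buffer="uotcidfewotc" (len 12), cursors c1@4 c2@12, authorship .111.....222
After op 5 (move_left): buffer="uotcidfewotc" (len 12), cursors c1@3 c2@11, authorship .111.....222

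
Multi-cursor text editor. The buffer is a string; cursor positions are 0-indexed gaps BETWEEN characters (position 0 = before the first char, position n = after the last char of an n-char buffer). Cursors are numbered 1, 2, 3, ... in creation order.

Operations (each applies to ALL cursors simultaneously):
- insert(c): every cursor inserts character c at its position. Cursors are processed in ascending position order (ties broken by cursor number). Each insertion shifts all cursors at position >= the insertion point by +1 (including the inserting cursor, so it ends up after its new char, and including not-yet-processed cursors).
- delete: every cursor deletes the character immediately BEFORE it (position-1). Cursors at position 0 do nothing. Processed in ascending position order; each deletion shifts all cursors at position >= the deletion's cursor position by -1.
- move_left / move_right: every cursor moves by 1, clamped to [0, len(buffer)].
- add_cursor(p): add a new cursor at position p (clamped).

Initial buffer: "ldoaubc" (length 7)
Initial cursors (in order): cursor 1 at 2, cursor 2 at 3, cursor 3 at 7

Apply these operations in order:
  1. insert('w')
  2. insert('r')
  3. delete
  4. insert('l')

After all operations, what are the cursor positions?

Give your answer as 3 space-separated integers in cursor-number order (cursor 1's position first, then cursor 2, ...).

Answer: 4 7 13

Derivation:
After op 1 (insert('w')): buffer="ldwowaubcw" (len 10), cursors c1@3 c2@5 c3@10, authorship ..1.2....3
After op 2 (insert('r')): buffer="ldwrowraubcwr" (len 13), cursors c1@4 c2@7 c3@13, authorship ..11.22....33
After op 3 (delete): buffer="ldwowaubcw" (len 10), cursors c1@3 c2@5 c3@10, authorship ..1.2....3
After op 4 (insert('l')): buffer="ldwlowlaubcwl" (len 13), cursors c1@4 c2@7 c3@13, authorship ..11.22....33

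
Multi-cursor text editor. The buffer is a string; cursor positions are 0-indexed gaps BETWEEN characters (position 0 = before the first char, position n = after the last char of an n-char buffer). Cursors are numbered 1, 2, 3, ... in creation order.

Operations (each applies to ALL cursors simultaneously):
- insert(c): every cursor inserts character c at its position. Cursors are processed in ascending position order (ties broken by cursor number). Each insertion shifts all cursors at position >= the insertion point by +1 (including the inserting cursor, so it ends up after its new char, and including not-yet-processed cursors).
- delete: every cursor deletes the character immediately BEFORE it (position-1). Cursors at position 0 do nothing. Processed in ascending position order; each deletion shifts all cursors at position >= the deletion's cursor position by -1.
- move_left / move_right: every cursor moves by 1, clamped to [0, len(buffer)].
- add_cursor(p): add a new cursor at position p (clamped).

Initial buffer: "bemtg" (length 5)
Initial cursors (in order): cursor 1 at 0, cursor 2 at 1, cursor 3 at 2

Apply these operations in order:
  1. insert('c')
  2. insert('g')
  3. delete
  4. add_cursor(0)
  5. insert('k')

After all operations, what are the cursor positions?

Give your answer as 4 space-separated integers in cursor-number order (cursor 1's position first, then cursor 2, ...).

Answer: 3 6 9 1

Derivation:
After op 1 (insert('c')): buffer="cbcecmtg" (len 8), cursors c1@1 c2@3 c3@5, authorship 1.2.3...
After op 2 (insert('g')): buffer="cgbcgecgmtg" (len 11), cursors c1@2 c2@5 c3@8, authorship 11.22.33...
After op 3 (delete): buffer="cbcecmtg" (len 8), cursors c1@1 c2@3 c3@5, authorship 1.2.3...
After op 4 (add_cursor(0)): buffer="cbcecmtg" (len 8), cursors c4@0 c1@1 c2@3 c3@5, authorship 1.2.3...
After op 5 (insert('k')): buffer="kckbckeckmtg" (len 12), cursors c4@1 c1@3 c2@6 c3@9, authorship 411.22.33...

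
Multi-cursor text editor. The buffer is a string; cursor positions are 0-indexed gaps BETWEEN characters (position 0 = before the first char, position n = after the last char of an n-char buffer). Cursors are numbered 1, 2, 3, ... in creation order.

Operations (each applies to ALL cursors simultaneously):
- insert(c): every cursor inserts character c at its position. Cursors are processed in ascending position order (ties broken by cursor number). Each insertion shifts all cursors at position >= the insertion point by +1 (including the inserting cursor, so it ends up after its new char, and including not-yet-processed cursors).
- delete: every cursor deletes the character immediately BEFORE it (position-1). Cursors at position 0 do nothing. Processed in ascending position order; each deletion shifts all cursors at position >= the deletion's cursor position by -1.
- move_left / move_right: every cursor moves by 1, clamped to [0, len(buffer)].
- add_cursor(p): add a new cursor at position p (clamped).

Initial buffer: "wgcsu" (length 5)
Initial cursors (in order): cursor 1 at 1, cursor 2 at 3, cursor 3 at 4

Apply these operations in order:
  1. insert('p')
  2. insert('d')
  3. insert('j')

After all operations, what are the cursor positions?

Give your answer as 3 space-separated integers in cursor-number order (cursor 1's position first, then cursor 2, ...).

After op 1 (insert('p')): buffer="wpgcpspu" (len 8), cursors c1@2 c2@5 c3@7, authorship .1..2.3.
After op 2 (insert('d')): buffer="wpdgcpdspdu" (len 11), cursors c1@3 c2@7 c3@10, authorship .11..22.33.
After op 3 (insert('j')): buffer="wpdjgcpdjspdju" (len 14), cursors c1@4 c2@9 c3@13, authorship .111..222.333.

Answer: 4 9 13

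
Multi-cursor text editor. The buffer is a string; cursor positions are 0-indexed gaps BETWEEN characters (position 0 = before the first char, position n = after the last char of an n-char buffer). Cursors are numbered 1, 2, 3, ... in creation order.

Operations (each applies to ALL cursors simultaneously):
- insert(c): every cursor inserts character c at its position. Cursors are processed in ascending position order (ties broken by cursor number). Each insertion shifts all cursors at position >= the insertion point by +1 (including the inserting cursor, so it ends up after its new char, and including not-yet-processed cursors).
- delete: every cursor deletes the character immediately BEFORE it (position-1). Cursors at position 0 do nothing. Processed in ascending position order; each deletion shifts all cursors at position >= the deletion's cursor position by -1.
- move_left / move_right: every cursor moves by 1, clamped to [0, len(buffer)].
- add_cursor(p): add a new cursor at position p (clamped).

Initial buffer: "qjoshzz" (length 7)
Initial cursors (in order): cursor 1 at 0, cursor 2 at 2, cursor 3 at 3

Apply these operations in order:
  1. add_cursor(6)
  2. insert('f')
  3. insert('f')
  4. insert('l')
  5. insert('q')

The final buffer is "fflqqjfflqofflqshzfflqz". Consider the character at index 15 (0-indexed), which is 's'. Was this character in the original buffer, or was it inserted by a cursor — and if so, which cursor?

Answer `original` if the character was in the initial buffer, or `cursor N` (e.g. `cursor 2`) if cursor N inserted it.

After op 1 (add_cursor(6)): buffer="qjoshzz" (len 7), cursors c1@0 c2@2 c3@3 c4@6, authorship .......
After op 2 (insert('f')): buffer="fqjfofshzfz" (len 11), cursors c1@1 c2@4 c3@6 c4@10, authorship 1..2.3...4.
After op 3 (insert('f')): buffer="ffqjffoffshzffz" (len 15), cursors c1@2 c2@6 c3@9 c4@14, authorship 11..22.33...44.
After op 4 (insert('l')): buffer="fflqjfflofflshzfflz" (len 19), cursors c1@3 c2@8 c3@12 c4@18, authorship 111..222.333...444.
After op 5 (insert('q')): buffer="fflqqjfflqofflqshzfflqz" (len 23), cursors c1@4 c2@10 c3@15 c4@22, authorship 1111..2222.3333...4444.
Authorship (.=original, N=cursor N): 1 1 1 1 . . 2 2 2 2 . 3 3 3 3 . . . 4 4 4 4 .
Index 15: author = original

Answer: original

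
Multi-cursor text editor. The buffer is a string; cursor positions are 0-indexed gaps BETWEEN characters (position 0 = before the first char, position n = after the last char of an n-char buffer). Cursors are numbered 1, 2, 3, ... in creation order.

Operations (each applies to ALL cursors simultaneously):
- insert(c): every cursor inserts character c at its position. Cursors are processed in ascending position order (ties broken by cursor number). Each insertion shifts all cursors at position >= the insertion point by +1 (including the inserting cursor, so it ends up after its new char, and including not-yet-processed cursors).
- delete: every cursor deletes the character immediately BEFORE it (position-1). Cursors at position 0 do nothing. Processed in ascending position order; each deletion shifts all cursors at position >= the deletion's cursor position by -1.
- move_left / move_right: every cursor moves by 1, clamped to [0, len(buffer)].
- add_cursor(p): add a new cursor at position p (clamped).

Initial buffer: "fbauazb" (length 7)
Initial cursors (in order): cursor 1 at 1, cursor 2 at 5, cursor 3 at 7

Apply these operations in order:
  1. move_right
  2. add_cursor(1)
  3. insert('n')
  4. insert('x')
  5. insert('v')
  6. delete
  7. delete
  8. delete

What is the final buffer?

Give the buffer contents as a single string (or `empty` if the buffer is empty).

After op 1 (move_right): buffer="fbauazb" (len 7), cursors c1@2 c2@6 c3@7, authorship .......
After op 2 (add_cursor(1)): buffer="fbauazb" (len 7), cursors c4@1 c1@2 c2@6 c3@7, authorship .......
After op 3 (insert('n')): buffer="fnbnauaznbn" (len 11), cursors c4@2 c1@4 c2@9 c3@11, authorship .4.1....2.3
After op 4 (insert('x')): buffer="fnxbnxauaznxbnx" (len 15), cursors c4@3 c1@6 c2@12 c3@15, authorship .44.11....22.33
After op 5 (insert('v')): buffer="fnxvbnxvauaznxvbnxv" (len 19), cursors c4@4 c1@8 c2@15 c3@19, authorship .444.111....222.333
After op 6 (delete): buffer="fnxbnxauaznxbnx" (len 15), cursors c4@3 c1@6 c2@12 c3@15, authorship .44.11....22.33
After op 7 (delete): buffer="fnbnauaznbn" (len 11), cursors c4@2 c1@4 c2@9 c3@11, authorship .4.1....2.3
After op 8 (delete): buffer="fbauazb" (len 7), cursors c4@1 c1@2 c2@6 c3@7, authorship .......

Answer: fbauazb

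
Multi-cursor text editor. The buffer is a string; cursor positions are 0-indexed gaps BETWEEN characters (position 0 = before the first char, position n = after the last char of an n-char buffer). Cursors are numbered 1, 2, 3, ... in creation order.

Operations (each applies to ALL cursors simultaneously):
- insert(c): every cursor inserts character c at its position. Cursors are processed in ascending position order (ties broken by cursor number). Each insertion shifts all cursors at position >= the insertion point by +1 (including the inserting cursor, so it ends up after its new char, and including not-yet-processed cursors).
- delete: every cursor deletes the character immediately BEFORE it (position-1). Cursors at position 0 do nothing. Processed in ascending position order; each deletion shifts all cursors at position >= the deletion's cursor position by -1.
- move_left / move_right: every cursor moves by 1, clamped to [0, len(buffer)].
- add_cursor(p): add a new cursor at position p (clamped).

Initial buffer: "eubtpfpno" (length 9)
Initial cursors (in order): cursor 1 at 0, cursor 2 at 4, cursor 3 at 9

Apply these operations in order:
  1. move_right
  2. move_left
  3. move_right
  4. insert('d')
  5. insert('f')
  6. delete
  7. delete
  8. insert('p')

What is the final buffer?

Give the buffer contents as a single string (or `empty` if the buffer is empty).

Answer: epubtppfpnop

Derivation:
After op 1 (move_right): buffer="eubtpfpno" (len 9), cursors c1@1 c2@5 c3@9, authorship .........
After op 2 (move_left): buffer="eubtpfpno" (len 9), cursors c1@0 c2@4 c3@8, authorship .........
After op 3 (move_right): buffer="eubtpfpno" (len 9), cursors c1@1 c2@5 c3@9, authorship .........
After op 4 (insert('d')): buffer="edubtpdfpnod" (len 12), cursors c1@2 c2@7 c3@12, authorship .1....2....3
After op 5 (insert('f')): buffer="edfubtpdffpnodf" (len 15), cursors c1@3 c2@9 c3@15, authorship .11....22....33
After op 6 (delete): buffer="edubtpdfpnod" (len 12), cursors c1@2 c2@7 c3@12, authorship .1....2....3
After op 7 (delete): buffer="eubtpfpno" (len 9), cursors c1@1 c2@5 c3@9, authorship .........
After op 8 (insert('p')): buffer="epubtppfpnop" (len 12), cursors c1@2 c2@7 c3@12, authorship .1....2....3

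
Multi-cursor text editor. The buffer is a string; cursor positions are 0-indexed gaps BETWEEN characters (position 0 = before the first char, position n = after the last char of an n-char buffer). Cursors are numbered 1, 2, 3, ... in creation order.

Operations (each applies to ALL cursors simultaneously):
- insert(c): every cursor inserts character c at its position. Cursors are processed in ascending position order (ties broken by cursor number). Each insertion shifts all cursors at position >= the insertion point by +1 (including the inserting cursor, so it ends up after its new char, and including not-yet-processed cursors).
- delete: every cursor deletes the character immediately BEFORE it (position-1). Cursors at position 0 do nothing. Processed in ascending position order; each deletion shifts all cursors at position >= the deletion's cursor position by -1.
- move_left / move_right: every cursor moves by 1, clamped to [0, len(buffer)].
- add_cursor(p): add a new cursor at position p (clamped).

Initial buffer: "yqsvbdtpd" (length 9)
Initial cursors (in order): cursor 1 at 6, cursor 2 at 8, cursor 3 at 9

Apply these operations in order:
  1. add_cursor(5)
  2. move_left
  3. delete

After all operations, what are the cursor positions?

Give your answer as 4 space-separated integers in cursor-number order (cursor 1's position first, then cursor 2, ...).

After op 1 (add_cursor(5)): buffer="yqsvbdtpd" (len 9), cursors c4@5 c1@6 c2@8 c3@9, authorship .........
After op 2 (move_left): buffer="yqsvbdtpd" (len 9), cursors c4@4 c1@5 c2@7 c3@8, authorship .........
After op 3 (delete): buffer="yqsdd" (len 5), cursors c1@3 c4@3 c2@4 c3@4, authorship .....

Answer: 3 4 4 3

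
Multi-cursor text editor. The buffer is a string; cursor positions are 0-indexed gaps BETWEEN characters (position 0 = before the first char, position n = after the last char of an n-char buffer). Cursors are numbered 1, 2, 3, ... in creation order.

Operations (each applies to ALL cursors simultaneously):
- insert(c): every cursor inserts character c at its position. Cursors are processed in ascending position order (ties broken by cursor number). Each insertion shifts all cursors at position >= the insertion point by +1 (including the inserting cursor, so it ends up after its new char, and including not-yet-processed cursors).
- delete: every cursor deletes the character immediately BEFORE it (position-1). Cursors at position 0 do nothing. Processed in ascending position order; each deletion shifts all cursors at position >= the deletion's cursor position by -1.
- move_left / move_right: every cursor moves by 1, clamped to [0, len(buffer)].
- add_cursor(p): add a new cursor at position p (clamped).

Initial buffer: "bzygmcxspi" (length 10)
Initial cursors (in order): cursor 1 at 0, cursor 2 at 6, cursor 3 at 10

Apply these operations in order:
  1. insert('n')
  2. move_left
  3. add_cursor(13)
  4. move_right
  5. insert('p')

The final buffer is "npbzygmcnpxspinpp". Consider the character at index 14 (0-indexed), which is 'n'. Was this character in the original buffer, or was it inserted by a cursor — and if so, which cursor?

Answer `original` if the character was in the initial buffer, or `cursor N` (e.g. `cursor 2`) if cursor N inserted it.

After op 1 (insert('n')): buffer="nbzygmcnxspin" (len 13), cursors c1@1 c2@8 c3@13, authorship 1......2....3
After op 2 (move_left): buffer="nbzygmcnxspin" (len 13), cursors c1@0 c2@7 c3@12, authorship 1......2....3
After op 3 (add_cursor(13)): buffer="nbzygmcnxspin" (len 13), cursors c1@0 c2@7 c3@12 c4@13, authorship 1......2....3
After op 4 (move_right): buffer="nbzygmcnxspin" (len 13), cursors c1@1 c2@8 c3@13 c4@13, authorship 1......2....3
After op 5 (insert('p')): buffer="npbzygmcnpxspinpp" (len 17), cursors c1@2 c2@10 c3@17 c4@17, authorship 11......22....334
Authorship (.=original, N=cursor N): 1 1 . . . . . . 2 2 . . . . 3 3 4
Index 14: author = 3

Answer: cursor 3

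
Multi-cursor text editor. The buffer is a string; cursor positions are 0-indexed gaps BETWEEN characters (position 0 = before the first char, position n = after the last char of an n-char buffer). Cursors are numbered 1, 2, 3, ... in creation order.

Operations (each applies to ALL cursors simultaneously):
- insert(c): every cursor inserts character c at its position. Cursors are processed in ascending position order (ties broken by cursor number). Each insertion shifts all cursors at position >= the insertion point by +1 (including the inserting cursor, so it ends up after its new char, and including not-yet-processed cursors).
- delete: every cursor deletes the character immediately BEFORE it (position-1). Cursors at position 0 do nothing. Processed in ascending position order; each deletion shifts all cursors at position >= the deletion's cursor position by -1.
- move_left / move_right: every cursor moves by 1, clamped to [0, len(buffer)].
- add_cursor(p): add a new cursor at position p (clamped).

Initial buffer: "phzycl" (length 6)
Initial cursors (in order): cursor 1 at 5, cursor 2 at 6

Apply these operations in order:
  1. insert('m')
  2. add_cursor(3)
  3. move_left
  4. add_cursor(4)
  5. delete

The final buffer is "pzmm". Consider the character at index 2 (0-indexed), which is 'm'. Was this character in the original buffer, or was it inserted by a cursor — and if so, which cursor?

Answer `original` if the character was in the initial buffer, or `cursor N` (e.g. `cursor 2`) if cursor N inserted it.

After op 1 (insert('m')): buffer="phzycmlm" (len 8), cursors c1@6 c2@8, authorship .....1.2
After op 2 (add_cursor(3)): buffer="phzycmlm" (len 8), cursors c3@3 c1@6 c2@8, authorship .....1.2
After op 3 (move_left): buffer="phzycmlm" (len 8), cursors c3@2 c1@5 c2@7, authorship .....1.2
After op 4 (add_cursor(4)): buffer="phzycmlm" (len 8), cursors c3@2 c4@4 c1@5 c2@7, authorship .....1.2
After op 5 (delete): buffer="pzmm" (len 4), cursors c3@1 c1@2 c4@2 c2@3, authorship ..12
Authorship (.=original, N=cursor N): . . 1 2
Index 2: author = 1

Answer: cursor 1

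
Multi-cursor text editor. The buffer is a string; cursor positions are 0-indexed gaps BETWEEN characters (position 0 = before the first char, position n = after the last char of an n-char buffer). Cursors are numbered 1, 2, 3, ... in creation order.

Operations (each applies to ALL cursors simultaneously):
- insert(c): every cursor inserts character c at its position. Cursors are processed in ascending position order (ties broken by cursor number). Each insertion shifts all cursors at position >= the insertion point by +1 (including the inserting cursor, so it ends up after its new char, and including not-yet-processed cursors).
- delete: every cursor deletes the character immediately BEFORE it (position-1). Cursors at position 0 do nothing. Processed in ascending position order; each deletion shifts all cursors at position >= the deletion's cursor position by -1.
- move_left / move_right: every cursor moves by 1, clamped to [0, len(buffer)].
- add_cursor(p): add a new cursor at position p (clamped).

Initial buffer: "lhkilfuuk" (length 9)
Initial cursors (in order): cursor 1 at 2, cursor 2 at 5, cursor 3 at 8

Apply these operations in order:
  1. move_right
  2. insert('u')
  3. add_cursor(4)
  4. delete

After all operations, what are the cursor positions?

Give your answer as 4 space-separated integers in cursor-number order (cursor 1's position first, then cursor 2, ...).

Answer: 2 5 8 2

Derivation:
After op 1 (move_right): buffer="lhkilfuuk" (len 9), cursors c1@3 c2@6 c3@9, authorship .........
After op 2 (insert('u')): buffer="lhkuilfuuuku" (len 12), cursors c1@4 c2@8 c3@12, authorship ...1...2...3
After op 3 (add_cursor(4)): buffer="lhkuilfuuuku" (len 12), cursors c1@4 c4@4 c2@8 c3@12, authorship ...1...2...3
After op 4 (delete): buffer="lhilfuuk" (len 8), cursors c1@2 c4@2 c2@5 c3@8, authorship ........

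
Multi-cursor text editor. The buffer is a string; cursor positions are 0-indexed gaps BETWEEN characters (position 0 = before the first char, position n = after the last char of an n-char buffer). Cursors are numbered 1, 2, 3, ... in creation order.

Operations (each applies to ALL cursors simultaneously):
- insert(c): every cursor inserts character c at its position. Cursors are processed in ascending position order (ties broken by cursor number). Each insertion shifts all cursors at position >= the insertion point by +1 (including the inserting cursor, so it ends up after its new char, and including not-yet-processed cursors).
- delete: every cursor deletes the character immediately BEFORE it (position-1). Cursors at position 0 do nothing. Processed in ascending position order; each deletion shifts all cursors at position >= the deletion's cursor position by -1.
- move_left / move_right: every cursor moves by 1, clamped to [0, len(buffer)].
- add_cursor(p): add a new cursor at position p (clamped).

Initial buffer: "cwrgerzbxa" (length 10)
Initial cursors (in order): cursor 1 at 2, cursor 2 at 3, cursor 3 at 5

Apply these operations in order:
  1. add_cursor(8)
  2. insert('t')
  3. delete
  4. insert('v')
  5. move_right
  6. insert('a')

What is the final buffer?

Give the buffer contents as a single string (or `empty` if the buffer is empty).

After op 1 (add_cursor(8)): buffer="cwrgerzbxa" (len 10), cursors c1@2 c2@3 c3@5 c4@8, authorship ..........
After op 2 (insert('t')): buffer="cwtrtgetrzbtxa" (len 14), cursors c1@3 c2@5 c3@8 c4@12, authorship ..1.2..3...4..
After op 3 (delete): buffer="cwrgerzbxa" (len 10), cursors c1@2 c2@3 c3@5 c4@8, authorship ..........
After op 4 (insert('v')): buffer="cwvrvgevrzbvxa" (len 14), cursors c1@3 c2@5 c3@8 c4@12, authorship ..1.2..3...4..
After op 5 (move_right): buffer="cwvrvgevrzbvxa" (len 14), cursors c1@4 c2@6 c3@9 c4@13, authorship ..1.2..3...4..
After op 6 (insert('a')): buffer="cwvravgaevrazbvxaa" (len 18), cursors c1@5 c2@8 c3@12 c4@17, authorship ..1.12.2.3.3..4.4.

Answer: cwvravgaevrazbvxaa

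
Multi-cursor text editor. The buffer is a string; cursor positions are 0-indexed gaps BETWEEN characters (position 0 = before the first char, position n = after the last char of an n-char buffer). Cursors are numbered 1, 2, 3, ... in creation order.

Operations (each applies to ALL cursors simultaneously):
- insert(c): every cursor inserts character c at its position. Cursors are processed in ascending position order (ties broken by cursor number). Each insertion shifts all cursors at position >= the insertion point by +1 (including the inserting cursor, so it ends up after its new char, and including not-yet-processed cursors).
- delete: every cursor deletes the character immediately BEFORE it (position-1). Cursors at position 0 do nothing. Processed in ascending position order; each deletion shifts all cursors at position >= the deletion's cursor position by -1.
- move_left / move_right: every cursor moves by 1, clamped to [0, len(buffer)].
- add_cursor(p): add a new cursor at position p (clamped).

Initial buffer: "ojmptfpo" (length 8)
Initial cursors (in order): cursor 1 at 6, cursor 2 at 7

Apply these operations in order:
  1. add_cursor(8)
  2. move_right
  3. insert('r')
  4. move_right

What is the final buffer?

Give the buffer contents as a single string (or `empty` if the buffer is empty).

Answer: ojmptfprorr

Derivation:
After op 1 (add_cursor(8)): buffer="ojmptfpo" (len 8), cursors c1@6 c2@7 c3@8, authorship ........
After op 2 (move_right): buffer="ojmptfpo" (len 8), cursors c1@7 c2@8 c3@8, authorship ........
After op 3 (insert('r')): buffer="ojmptfprorr" (len 11), cursors c1@8 c2@11 c3@11, authorship .......1.23
After op 4 (move_right): buffer="ojmptfprorr" (len 11), cursors c1@9 c2@11 c3@11, authorship .......1.23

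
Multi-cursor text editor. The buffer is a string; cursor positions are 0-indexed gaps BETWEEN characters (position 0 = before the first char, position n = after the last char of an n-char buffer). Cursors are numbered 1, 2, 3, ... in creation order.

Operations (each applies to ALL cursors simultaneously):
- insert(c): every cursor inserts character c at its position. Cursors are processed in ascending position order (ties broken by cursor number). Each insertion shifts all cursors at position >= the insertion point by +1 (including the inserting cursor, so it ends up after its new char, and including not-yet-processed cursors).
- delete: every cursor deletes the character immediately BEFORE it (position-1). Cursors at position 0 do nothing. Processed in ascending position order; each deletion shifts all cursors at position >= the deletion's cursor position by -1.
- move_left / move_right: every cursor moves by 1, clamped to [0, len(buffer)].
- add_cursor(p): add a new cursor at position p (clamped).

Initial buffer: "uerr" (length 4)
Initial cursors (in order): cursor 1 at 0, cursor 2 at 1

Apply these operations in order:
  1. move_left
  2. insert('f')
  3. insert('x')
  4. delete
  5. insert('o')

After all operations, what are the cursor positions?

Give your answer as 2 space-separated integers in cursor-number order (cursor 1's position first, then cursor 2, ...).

After op 1 (move_left): buffer="uerr" (len 4), cursors c1@0 c2@0, authorship ....
After op 2 (insert('f')): buffer="ffuerr" (len 6), cursors c1@2 c2@2, authorship 12....
After op 3 (insert('x')): buffer="ffxxuerr" (len 8), cursors c1@4 c2@4, authorship 1212....
After op 4 (delete): buffer="ffuerr" (len 6), cursors c1@2 c2@2, authorship 12....
After op 5 (insert('o')): buffer="ffoouerr" (len 8), cursors c1@4 c2@4, authorship 1212....

Answer: 4 4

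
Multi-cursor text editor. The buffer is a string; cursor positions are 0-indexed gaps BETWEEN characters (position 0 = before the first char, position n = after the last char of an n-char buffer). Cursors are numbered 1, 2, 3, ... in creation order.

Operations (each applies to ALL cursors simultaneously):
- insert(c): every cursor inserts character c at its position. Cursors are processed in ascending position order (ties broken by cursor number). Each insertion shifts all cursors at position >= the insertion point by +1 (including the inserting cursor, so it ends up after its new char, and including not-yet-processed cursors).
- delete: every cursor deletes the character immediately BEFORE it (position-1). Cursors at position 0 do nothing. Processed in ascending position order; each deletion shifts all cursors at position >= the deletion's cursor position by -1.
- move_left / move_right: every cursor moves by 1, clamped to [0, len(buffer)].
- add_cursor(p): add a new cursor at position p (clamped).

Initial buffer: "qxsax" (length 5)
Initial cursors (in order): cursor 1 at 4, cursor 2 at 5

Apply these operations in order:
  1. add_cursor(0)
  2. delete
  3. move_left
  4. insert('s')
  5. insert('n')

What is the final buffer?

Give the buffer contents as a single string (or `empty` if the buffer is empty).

Answer: snqxssnns

Derivation:
After op 1 (add_cursor(0)): buffer="qxsax" (len 5), cursors c3@0 c1@4 c2@5, authorship .....
After op 2 (delete): buffer="qxs" (len 3), cursors c3@0 c1@3 c2@3, authorship ...
After op 3 (move_left): buffer="qxs" (len 3), cursors c3@0 c1@2 c2@2, authorship ...
After op 4 (insert('s')): buffer="sqxsss" (len 6), cursors c3@1 c1@5 c2@5, authorship 3..12.
After op 5 (insert('n')): buffer="snqxssnns" (len 9), cursors c3@2 c1@8 c2@8, authorship 33..1212.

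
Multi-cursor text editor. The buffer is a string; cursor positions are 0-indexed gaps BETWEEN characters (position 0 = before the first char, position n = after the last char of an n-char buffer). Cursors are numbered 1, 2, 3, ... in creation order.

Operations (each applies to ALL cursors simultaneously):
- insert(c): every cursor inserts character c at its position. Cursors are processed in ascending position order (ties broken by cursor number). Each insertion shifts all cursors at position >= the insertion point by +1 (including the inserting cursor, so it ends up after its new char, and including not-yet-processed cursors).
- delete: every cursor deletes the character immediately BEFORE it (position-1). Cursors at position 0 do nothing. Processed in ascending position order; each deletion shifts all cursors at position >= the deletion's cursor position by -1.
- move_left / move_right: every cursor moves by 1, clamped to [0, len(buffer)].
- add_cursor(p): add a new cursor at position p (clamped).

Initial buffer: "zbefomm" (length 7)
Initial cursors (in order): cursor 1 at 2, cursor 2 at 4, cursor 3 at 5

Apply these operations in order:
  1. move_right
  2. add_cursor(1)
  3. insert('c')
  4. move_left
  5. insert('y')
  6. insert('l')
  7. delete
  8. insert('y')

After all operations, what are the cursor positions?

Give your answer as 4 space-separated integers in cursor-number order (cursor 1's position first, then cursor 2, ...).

Answer: 8 13 17 3

Derivation:
After op 1 (move_right): buffer="zbefomm" (len 7), cursors c1@3 c2@5 c3@6, authorship .......
After op 2 (add_cursor(1)): buffer="zbefomm" (len 7), cursors c4@1 c1@3 c2@5 c3@6, authorship .......
After op 3 (insert('c')): buffer="zcbecfocmcm" (len 11), cursors c4@2 c1@5 c2@8 c3@10, authorship .4..1..2.3.
After op 4 (move_left): buffer="zcbecfocmcm" (len 11), cursors c4@1 c1@4 c2@7 c3@9, authorship .4..1..2.3.
After op 5 (insert('y')): buffer="zycbeycfoycmycm" (len 15), cursors c4@2 c1@6 c2@10 c3@13, authorship .44..11..22.33.
After op 6 (insert('l')): buffer="zylcbeylcfoylcmylcm" (len 19), cursors c4@3 c1@8 c2@13 c3@17, authorship .444..111..222.333.
After op 7 (delete): buffer="zycbeycfoycmycm" (len 15), cursors c4@2 c1@6 c2@10 c3@13, authorship .44..11..22.33.
After op 8 (insert('y')): buffer="zyycbeyycfoyycmyycm" (len 19), cursors c4@3 c1@8 c2@13 c3@17, authorship .444..111..222.333.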